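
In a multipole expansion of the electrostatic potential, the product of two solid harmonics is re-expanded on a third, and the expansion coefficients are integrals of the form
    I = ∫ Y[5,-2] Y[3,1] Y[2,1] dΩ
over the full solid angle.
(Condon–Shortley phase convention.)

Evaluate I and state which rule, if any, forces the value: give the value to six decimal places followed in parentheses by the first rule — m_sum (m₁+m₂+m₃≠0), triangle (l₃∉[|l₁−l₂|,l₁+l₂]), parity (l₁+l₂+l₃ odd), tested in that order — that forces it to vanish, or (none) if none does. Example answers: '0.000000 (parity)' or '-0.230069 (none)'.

Checks pass: Σm=0; 10 even; l₃=2∈[2,8].
(2·5+1)(2·3+1)(2·2+1) = 385
Δ: 6! 4! 0! / 11! → 1/2310
sum: t=3:−1/144 = -1/144
3j²(5 3 2; 0 0 0) = Δ·Π!·Σ² = 10/231  (sign -1)
sum: t=4:+1/288 = 1/288
3j²(5 3 2; -2 1 1) = Δ·Π!·Σ² = 1/22  (sign -1)
combine: 4πI² = 385·10/231·1/22 = 25/33
take √, sign +1: I = 0.24553200
No selection rule forces the value: the integral is nonzero (none).

0.245532 (none)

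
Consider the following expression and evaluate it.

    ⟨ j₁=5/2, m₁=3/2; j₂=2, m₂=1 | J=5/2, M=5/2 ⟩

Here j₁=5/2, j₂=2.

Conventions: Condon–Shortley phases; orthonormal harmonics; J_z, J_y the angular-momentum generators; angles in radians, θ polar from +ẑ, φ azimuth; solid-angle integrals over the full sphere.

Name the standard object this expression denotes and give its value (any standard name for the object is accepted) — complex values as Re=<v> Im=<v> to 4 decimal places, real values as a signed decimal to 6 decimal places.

This is a Clebsch–Gordan (vector-coupling) coefficient.
triangle: 2!*3!*2!/8! = 24/40320
(j±m)!: 4!*1!*3!*1!*5!*0! = 17280
prefactor² = (2J+1)*Δ*N² = 432/7
  k=1: −1/(1!*1!*0!*2!*3!*0!) = -1/12
Σ = -1/12  ⇒  CG² = 432/7*(-1/12)² = 3/7
CG = −√(3/7) = -0.654654

Clebsch–Gordan coefficient, −√(3/7) ≈ -0.654654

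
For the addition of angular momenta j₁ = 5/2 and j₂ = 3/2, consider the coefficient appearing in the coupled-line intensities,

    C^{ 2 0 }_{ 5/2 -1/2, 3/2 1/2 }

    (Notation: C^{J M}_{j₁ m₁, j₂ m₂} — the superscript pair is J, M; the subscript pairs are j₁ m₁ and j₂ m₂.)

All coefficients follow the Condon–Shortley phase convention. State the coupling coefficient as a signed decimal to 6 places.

-0.267261  (= −√(1/14))

√[5·2!3!1!/7! · 2!3!2!1!2!2!] = √(8/7)
  +(−1)^1/∏(1,1,2,1,1,0)! = -1/2  (running -1/2)
  +(−1)^2/∏(2,0,1,0,2,1)! = 1/4  (running -1/4)
⟨..|..⟩ = √(8/7)·(-1/4) = -0.267261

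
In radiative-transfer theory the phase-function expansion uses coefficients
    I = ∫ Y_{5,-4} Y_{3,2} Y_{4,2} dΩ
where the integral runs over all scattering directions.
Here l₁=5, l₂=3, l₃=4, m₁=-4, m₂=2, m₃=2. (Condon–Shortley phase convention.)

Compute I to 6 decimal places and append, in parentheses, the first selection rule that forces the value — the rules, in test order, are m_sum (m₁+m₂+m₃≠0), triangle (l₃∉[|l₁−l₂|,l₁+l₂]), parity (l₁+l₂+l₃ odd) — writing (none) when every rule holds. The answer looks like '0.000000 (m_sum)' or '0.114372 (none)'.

0.143343 (none)

Checks pass: Σm=0; 12 even; l₃=4∈[2,8].
(2·5+1)(2·3+1)(2·4+1) = 693
Δ: 4! 6! 2! / 13! → 1/180180
sum: t=1:−1/576 t=2:+1/144 t=3:−1/576 = 1/288
3j²(5 3 4; 0 0 0) = Δ·Π!·Σ² = 20/1001  (sign +1)
sum: t=3:−1/8640 t=4:+1/2880 = 1/4320
3j²(5 3 4; -4 2 2) = Δ·Π!·Σ² = 8/429  (sign +1)
combine: 4πI² = 693·20/1001·8/429 = 480/1859
take √, sign +1: I = 0.14334284
No selection rule forces the value: the integral is nonzero (none).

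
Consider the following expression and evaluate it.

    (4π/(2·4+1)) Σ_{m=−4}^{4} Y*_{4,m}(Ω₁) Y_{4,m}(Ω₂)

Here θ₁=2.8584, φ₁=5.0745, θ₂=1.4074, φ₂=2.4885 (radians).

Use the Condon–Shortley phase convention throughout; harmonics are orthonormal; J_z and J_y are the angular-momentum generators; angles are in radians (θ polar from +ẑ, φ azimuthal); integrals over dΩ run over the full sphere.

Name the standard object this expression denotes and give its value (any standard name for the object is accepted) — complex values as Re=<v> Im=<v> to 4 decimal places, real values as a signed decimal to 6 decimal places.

This sum is the spherical-harmonic addition theorem: it equals the Legendre polynomial P_l(cos γ) of the angle γ between the two directions.
Addition theorem: P_4(cos γ) = (4π/9) Σ_m Y*_{lm}(Ω₁) Y_{lm}(Ω₂), m = −4…4:
  m=-4: Y*=(0.000329, 0.002678)  Y=(-0.362045, 0.211750)  product (-0.000686, -0.000900)
  m=-3: Y*=(0.023202, -0.012211)  Y=(0.074083, -0.181008)  product (-0.000491, -0.005104)
  m=-2: Y*=(-0.106687, -0.094372)  Y=(-0.069397, -0.256111)  product (-0.016766, 0.033873)
  m=-1: Y*=(-0.155279, 0.409908)  Y=(0.169747, 0.129873)  product (-0.079594, 0.049414)
  m=+0: Y*=(0.538478, -0.000000)  Y=(0.235972, 0.000000)  product (0.127066, 0.000000)
  m=+1: Y*=(0.155279, 0.409908)  Y=(-0.169747, 0.129873)  product (-0.079594, -0.049414)
  m=+2: Y*=(-0.106687, 0.094372)  Y=(-0.069397, 0.256111)  product (-0.016766, -0.033873)
  m=+3: Y*=(-0.023202, -0.012211)  Y=(-0.074083, -0.181008)  product (-0.000491, 0.005104)
  m=+4: Y*=(0.000329, -0.002678)  Y=(-0.362045, -0.211750)  product (-0.000686, 0.000900)
Σ over m = (-0.068010, -0.000000); ×(4π/9) → (-0.094960, -0.000000). Real part: -0.094960

Legendre polynomial (addition theorem), -0.094960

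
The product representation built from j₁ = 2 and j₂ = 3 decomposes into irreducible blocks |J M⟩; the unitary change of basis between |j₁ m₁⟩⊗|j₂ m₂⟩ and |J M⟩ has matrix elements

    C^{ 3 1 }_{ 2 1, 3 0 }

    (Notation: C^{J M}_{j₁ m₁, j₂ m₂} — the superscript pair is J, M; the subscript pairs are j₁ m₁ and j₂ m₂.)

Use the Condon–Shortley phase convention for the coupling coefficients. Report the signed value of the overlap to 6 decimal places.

-0.182574

√[7·2!2!4!/9! · 3!1!3!3!4!2!] = √(96/5)
  +(−1)^0/∏(0,2,1,3,1,1)! = 1/12  (running 1/12)
  +(−1)^1/∏(1,1,0,2,2,2)! = -1/8  (running -1/24)
⟨..|..⟩ = √(96/5)·(-1/24) = -0.182574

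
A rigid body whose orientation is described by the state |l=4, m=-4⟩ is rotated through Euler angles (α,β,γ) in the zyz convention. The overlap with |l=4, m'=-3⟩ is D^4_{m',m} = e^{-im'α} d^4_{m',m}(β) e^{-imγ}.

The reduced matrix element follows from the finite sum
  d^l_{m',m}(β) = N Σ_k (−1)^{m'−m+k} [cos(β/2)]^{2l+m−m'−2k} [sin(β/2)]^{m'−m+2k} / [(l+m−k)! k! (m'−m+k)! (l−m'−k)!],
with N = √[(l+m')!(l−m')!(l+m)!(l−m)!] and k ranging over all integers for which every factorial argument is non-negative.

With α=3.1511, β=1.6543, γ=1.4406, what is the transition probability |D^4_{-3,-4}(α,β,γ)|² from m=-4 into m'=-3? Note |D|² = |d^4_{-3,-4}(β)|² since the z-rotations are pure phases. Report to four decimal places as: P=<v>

Split into d^4_{-3,-4}(β=1.6543) × two z-phases.
With c≡cos(β/2)=0.676976 and s≡sin(β/2)=0.736005, N=[1·5040·1·40320]^{1/2}=14255.272709
Admissible k: 0..0 (factorial args all ≥0)
  k=0: (−1)^1·14255.2727/(5040)·0.6770^7·0.7360^1 = -0.135656
d^4_{-3,-4}(1.6543) = -0.135656
|D^4_{-3,-4}|² = |d^4_{-3,-4}(β)|² = (-0.135656)² = 0.018403 (the z-rotation phases have unit modulus)

P=0.0184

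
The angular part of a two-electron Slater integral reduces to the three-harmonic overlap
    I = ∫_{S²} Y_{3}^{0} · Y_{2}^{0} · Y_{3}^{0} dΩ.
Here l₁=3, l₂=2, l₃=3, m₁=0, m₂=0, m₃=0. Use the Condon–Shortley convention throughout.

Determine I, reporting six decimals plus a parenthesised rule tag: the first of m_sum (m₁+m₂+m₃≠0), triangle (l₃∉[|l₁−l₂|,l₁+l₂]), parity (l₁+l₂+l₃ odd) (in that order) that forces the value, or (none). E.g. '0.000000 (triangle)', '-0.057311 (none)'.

0.168209 (none)

m-sum 0 ✓  L=8 even ✓  1≤3≤5 ✓
Π(2lᵢ+1) = 7×5×7 = 245
triangle coeff Δ(3,2,3) = 1/3780
Σ_t [0,2]: t=0:+1/24 t=1:−1/4 t=2:+1/24 = -1/6
(3j)²=4/105 [(3 2 3; 0 0 0)], sign=+1
(m-triple is (0,0,0) — same symbol as above.)
⇒ 4πI² = 16/45
I = (+1)√(16/45/(4π)) = 0.16820883
No selection rule forces the value: the integral is nonzero (none).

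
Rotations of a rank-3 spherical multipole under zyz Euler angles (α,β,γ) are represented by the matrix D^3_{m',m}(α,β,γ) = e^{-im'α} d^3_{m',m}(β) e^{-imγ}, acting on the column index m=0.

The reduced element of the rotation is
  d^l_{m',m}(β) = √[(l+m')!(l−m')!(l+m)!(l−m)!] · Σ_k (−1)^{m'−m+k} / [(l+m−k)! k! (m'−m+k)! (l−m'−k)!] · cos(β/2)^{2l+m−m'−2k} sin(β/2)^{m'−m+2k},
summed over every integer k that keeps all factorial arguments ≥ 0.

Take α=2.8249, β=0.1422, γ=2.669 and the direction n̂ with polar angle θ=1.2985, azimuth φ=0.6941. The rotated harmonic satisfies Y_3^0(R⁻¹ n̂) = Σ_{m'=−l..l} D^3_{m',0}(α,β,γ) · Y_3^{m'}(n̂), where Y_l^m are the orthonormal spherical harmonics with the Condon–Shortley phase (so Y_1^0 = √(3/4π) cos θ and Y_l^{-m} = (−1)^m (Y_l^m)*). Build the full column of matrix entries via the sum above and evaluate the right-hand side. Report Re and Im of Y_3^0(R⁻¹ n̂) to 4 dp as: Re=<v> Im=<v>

Re=-0.2033 Im=0.0000

Need the full column D^3_{m',0} for m'=−3..3 at α=2.8249, β=0.1422, γ=2.6690.
cos(β/2)=0.997473, sin(β/2)=0.071040
d^3_{-3,0}: single k=3 term ⇒ +0.001591;  D = -0.000925+0.001294i
d^3_{-2,0}: k∈[2..3] ⇒ +0.027364 -0.000139 = +0.027225;  D = +0.021944-0.016114i
d^3_{-1,0}: k∈[1..3] ⇒ +0.242997 -0.003698 +0.000006 = +0.239306;  D = -0.227405+0.074526i
d^3_{0,0}: k∈[0..3] ⇒ +0.984936 -0.044963 +0.000228 -0.000000 = +0.940201;  D = +0.940201+0.000000i
d^3_{1,0}: k∈[0..2] ⇒ -0.242997 +0.003698 -0.000006 = -0.239306;  D = +0.227405+0.074526i
d^3_{2,0}: k∈[0..1] ⇒ +0.027364 -0.000139 = +0.027225;  D = +0.021944+0.016114i
d^3_{3,0}: single k=0 term ⇒ -0.001591;  D = +0.000925+0.001294i
Y_3^{m'}(θ=1.2985,φ=0.6941) and Σ D·Y over m':
  (-0.0009+0.0013i)·(-0.1825-0.3251i)  (+0.0219-0.0161i)·(+0.0463-0.2507i)  (-0.2274+0.0745i)·(-0.1527+0.1271i)  (+0.9402+0.0000i)·(-0.2648+0.0000i)  (+0.2274+0.0745i)·(+0.1527+0.1271i)  (+0.0219+0.0161i)·(+0.0463+0.2507i)  (+0.0009+0.0013i)·(+0.1825-0.3251i)
Y_3^0(R⁻¹ n̂) = -0.203312+0.000000i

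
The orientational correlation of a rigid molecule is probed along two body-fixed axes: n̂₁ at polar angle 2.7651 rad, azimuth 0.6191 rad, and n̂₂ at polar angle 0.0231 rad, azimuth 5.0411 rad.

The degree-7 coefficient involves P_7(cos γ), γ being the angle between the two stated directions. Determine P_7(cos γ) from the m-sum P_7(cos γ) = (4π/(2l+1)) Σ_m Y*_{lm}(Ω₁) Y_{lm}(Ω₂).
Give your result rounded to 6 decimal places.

Expand P_7 via completeness: Σ_{m} conj(Y_{7,m}) at Ω₁ times Y_{7,m} at Ω₂ —
  [-7]  conj(Y_{7,-7})(Ω₁) = (-0.000168, -0.000422) ; Y_{7,-7}(Ω₂) = (-0.000000, 0.000000) ; Δ = (0.000000, 0.000000)
  [-6]  conj(Y_{7,-6})(Ω₁) = (0.003611, 0.002330) ; Y_{7,-6}(Ω₂) = (0.000000, 0.000000) ; Δ = (-0.000000, 0.000000)
  [-5]  conj(Y_{7,-5})(Ω₁) = (-0.025222, 0.001163) ; Y_{7,-5}(Ω₂) = (0.000000, -0.000000) ; Δ = (-0.000000, 0.000000)
  [-4]  conj(Y_{7,-4})(Ω₁) = (0.080872, -0.063441) ; Y_{7,-4}(Ω₂) = (0.000001, -0.000002) ; Δ = (-0.000000, -0.000000)
  [-3]  conj(Y_{7,-3})(Ω₁) = (-0.082157, 0.278869) ; Y_{7,-3}(Ω₂) = (-0.000091, -0.000060) ; Δ = (0.000024, -0.000020)
  [-2]  conj(Y_{7,-2})(Ω₁) = (-0.172240, -0.498628) ; Y_{7,-2}(Ω₂) = (-0.003165, 0.002443) ; Δ = (0.001763, 0.001157)
  [-1]  conj(Y_{7,-1})(Ω₁) = (0.363699, 0.259154) ; Y_{7,-1}(Ω₂) = (0.030372, 0.089046) ; Δ = (-0.012030, 0.040257)
  [+0]  conj(Y_{7,0})(Ω₁) = (0.216137, -0.000000) ; Y_{7,0}(Ω₂) = (1.084402, 0.000000) ; Δ = (0.234380, 0.000000)
  [+1]  conj(Y_{7,1})(Ω₁) = (-0.363699, 0.259154) ; Y_{7,1}(Ω₂) = (-0.030372, 0.089046) ; Δ = (-0.012030, -0.040257)
  [+2]  conj(Y_{7,2})(Ω₁) = (-0.172240, 0.498628) ; Y_{7,2}(Ω₂) = (-0.003165, -0.002443) ; Δ = (0.001763, -0.001157)
  [+3]  conj(Y_{7,3})(Ω₁) = (0.082157, 0.278869) ; Y_{7,3}(Ω₂) = (0.000091, -0.000060) ; Δ = (0.000024, 0.000020)
  [+4]  conj(Y_{7,4})(Ω₁) = (0.080872, 0.063441) ; Y_{7,4}(Ω₂) = (0.000001, 0.000002) ; Δ = (-0.000000, 0.000000)
  [+5]  conj(Y_{7,5})(Ω₁) = (0.025222, 0.001163) ; Y_{7,5}(Ω₂) = (-0.000000, -0.000000) ; Δ = (-0.000000, -0.000000)
  [+6]  conj(Y_{7,6})(Ω₁) = (0.003611, -0.002330) ; Y_{7,6}(Ω₂) = (0.000000, -0.000000) ; Δ = (-0.000000, -0.000000)
  [+7]  conj(Y_{7,7})(Ω₁) = (0.000168, -0.000422) ; Y_{7,7}(Ω₂) = (0.000000, 0.000000) ; Δ = (0.000000, -0.000000)
Total Σ_m = (0.213894, -0.000000). Multiply by 0.837758: (0.179191, -0.000000). P_7(cos γ) = 0.179191

0.179191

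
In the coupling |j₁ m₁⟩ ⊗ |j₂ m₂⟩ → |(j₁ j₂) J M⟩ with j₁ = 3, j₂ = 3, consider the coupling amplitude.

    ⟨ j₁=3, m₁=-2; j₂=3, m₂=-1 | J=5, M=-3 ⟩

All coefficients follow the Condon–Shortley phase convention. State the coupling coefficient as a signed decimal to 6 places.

triangle: 1!×5!×5!/12! = 14400/479001600
(j±m)!: 1!×5!×2!×4!×2!×8! = 464486400
prefactor² = (2J+1)×Δ×N² = 153600
  k=0: +1/(0!×1!×5!×2!×0!×3!) = 1/1440
  k=1: −1/(1!×0!×4!×1!×1!×4!) = -1/576
Σ = -1/960  ⇒  CG² = 153600×(-1/960)² = 1/6
CG = −√(1/6) = -0.408248

-0.408248  (= −√(1/6))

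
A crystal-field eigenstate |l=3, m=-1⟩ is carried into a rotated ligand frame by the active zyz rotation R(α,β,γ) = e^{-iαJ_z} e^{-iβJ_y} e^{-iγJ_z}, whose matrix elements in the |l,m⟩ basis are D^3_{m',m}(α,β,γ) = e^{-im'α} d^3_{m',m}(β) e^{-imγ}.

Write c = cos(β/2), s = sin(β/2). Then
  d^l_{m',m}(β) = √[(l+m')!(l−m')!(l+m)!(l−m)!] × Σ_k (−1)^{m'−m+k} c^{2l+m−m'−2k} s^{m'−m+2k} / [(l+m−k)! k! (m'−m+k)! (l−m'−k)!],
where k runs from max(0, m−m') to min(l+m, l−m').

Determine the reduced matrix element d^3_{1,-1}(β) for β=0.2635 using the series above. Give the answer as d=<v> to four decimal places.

d=0.0977

d^3_{1,-1}(β=0.2635) via the finite sum:
With c≡cos(β/2)=0.991334 and s≡sin(β/2)=0.131369, N=[24·2·2·24]^{1/2}=48.000000
Admissible k: 0..2 (factorial args all ≥0)
  k=0: (−1)^2·48.0000/(8)·0.9913^4·0.1314^2 = +0.100004
  k=1: (−1)^3·48.0000/(6)·0.9913^2·0.1314^4 = -0.002342
  k=2: (−1)^4·48.0000/(48)·0.9913^0·0.1314^6 = +0.000005
d^3_{1,-1}(0.2635) = +0.100004 -0.002342 +0.000005 = +0.097668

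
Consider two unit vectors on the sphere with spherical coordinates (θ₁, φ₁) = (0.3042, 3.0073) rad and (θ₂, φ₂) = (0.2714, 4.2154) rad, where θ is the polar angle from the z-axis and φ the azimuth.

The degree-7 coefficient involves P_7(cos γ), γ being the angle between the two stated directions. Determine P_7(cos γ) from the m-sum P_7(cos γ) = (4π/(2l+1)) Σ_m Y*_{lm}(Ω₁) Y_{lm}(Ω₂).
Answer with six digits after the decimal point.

-0.017898

Addition theorem: P_7(cos γ) = (4π/15) Σ_m Y*_{lm}(Ω₁) Y_{lm}(Ω₂), m = −7…7:
  [-7]  conj(Y_{7,-7})(Ω₁) = -0.00006 + 0.00009j ; Y_{7,-7}(Ω₂) = -0.00002 + 0.00005j ; Δ = -0.00000 - 0.00000j
  [-6]  conj(Y_{7,-6})(Ω₁) = 0.00089 - 0.00093j ; Y_{7,-6}(Ω₂) = 0.00066 - 0.00011j ; Δ = 0.00000 - 0.00000j
  [-5]  conj(Y_{7,-5})(Ω₁) = -0.00750 + 0.00596j ; Y_{7,-5}(Ω₂) = -0.00343 - 0.00445j ; Δ = 0.00005 + 0.00001j
  [-4]  conj(Y_{7,-4})(Ω₁) = 0.04277 - 0.02548j ; Y_{7,-4}(Ω₂) = -0.01341 + 0.03027j ; Δ = 0.00020 + 0.00164j
  [-3]  conj(Y_{7,-3})(Ω₁) = -0.16797 + 0.07159j ; Y_{7,-3}(Ω₂) = 0.13795 - 0.01104j ; Δ = -0.02238 + 0.01173j
  [-2]  conj(Y_{7,-2})(Ω₁) = 0.43077 - 0.11856j ; Y_{7,-2}(Ω₂) = -0.21321 - 0.32770j ; Δ = -0.13070 - 0.11588j
  [-1]  conj(Y_{7,-1})(Ω₁) = -0.59358 + 0.08020j ; Y_{7,-1}(Ω₂) = -0.30113 + 0.55518j ; Δ = 0.13422 - 0.35369j
  [+0]  conj(Y_{7,0})(Ω₁) = 0.07117 + 0.00000j ; Y_{7,0}(Ω₂) = 0.22271 + 0.00000j ; Δ = 0.01585 + 0.00000j
  [+1]  conj(Y_{7,1})(Ω₁) = 0.59358 + 0.08020j ; Y_{7,1}(Ω₂) = 0.30113 + 0.55518j ; Δ = 0.13422 + 0.35369j
  [+2]  conj(Y_{7,2})(Ω₁) = 0.43077 + 0.11856j ; Y_{7,2}(Ω₂) = -0.21321 + 0.32770j ; Δ = -0.13070 + 0.11588j
  [+3]  conj(Y_{7,3})(Ω₁) = 0.16797 + 0.07159j ; Y_{7,3}(Ω₂) = -0.13795 - 0.01104j ; Δ = -0.02238 - 0.01173j
  [+4]  conj(Y_{7,4})(Ω₁) = 0.04277 + 0.02548j ; Y_{7,4}(Ω₂) = -0.01341 - 0.03027j ; Δ = 0.00020 - 0.00164j
  [+5]  conj(Y_{7,5})(Ω₁) = 0.00750 + 0.00596j ; Y_{7,5}(Ω₂) = 0.00343 - 0.00445j ; Δ = 0.00005 - 0.00001j
  [+6]  conj(Y_{7,6})(Ω₁) = 0.00089 + 0.00093j ; Y_{7,6}(Ω₂) = 0.00066 + 0.00011j ; Δ = 0.00000 + 0.00000j
  [+7]  conj(Y_{7,7})(Ω₁) = 0.00006 + 0.00009j ; Y_{7,7}(Ω₂) = 0.00002 + 0.00005j ; Δ = -0.00000 + 0.00000j
Accumulated sum -0.02136 + 0.00000j; after 4π/(2l+1) scaling, -0.01790 + 0.00000j ⇒ P_7 = -0.017898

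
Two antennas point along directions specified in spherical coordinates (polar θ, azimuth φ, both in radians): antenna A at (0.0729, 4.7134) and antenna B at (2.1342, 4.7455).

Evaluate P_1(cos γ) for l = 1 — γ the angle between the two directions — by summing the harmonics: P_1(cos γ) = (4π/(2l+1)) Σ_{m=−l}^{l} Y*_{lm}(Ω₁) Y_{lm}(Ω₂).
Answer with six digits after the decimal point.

-0.471102

Expand P_1 via completeness: Σ_{m} conj(Y_{1,m}) at Ω₁ times Y_{1,m} at Ω₂ —
  m=-1: Y*=0.00003 - 0.02516j  Y=0.00967 + 0.29194j  product 0.00735 - 0.00024j
  m=+0: Y*=0.48730 + 0.00000j  Y=-0.26095 + 0.00000j  product -0.12716 + 0.00000j
  m=+1: Y*=-0.00003 - 0.02516j  Y=-0.00967 + 0.29194j  product 0.00735 + 0.00024j
Total Σ_m = -0.11247 + 0.00000j. Multiply by 4.188790: -0.47110 + 0.00000j. P_1(cos γ) = -0.471102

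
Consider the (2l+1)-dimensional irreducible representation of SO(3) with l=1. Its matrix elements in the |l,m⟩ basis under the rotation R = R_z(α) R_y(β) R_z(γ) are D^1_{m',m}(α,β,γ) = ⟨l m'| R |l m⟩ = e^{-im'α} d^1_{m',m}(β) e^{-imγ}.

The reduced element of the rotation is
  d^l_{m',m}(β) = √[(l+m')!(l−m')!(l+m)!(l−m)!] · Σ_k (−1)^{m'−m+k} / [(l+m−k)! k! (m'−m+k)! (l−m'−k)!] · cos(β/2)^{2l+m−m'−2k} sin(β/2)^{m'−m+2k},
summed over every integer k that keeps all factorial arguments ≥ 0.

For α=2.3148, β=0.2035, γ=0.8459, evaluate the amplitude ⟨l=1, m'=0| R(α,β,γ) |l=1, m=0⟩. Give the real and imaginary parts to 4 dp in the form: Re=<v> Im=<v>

Re=0.9794 Im=0.0000

First d^1_{0,0}(β=0.2035), then the phase factors e^{-i(0)α} and e^{-i(0)γ}:
c=cos(0.203500/2)=0.994828, s=sin(0.203500/2)=0.101575; N=√[1·1·1·1]=1.000000
Admissible k: 0..1 (factorial args all ≥0)
  k=0: (−1)^0·1.0000/(1)·0.9948^2·0.1016^0 = +0.989683
  k=1: (−1)^1·1.0000/(1)·0.9948^0·0.1016^2 = -0.010317
d^1_{0,0}(0.2035) = +0.989683 -0.010317 = +0.979365
D = (+1.000000+0.000000i)·(+0.979365)·(+1.000000+0.000000i) = +0.979365+0.000000i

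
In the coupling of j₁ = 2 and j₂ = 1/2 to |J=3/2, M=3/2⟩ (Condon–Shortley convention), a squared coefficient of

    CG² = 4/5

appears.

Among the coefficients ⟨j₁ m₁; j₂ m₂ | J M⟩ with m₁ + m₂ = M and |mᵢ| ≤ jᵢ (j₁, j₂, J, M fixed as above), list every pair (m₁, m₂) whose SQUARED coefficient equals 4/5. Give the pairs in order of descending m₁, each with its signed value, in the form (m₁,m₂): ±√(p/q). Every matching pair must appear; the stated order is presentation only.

(2,-1/2): +√(4/5)

Admissible pairs with m₁+m₂ = M = 3/2: (1,1/2), (2,-1/2)
  (m₁,m₂)=(2,-1/2): CG² = 4/5, CG = +√(4/5)   ← matches the target
  (m₁,m₂)=(1,1/2): CG² = 1/5, CG = −√(1/5)
Pairs with CG² = 4/5: (2,-1/2): +√(4/5)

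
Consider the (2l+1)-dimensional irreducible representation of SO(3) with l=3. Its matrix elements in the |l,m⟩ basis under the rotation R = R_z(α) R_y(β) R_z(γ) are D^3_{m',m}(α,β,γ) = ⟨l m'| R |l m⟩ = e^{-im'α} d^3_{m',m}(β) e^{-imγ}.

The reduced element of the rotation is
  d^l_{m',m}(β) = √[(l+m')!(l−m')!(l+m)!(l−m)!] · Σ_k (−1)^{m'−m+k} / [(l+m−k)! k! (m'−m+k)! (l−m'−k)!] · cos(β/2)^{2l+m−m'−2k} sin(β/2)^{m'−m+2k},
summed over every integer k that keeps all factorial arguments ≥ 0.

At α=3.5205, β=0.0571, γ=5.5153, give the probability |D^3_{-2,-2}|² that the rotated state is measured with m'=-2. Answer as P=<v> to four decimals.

D^3_{-2,-2}(3.5205,0.0571,5.5153) = e^{-i·-2·3.5205}·d^3_{-2,-2}(0.0571)·e^{-i·-2·5.5153}. Compute d first:
Half-angle: c=0.999592, s=0.028546. N=√(1·120·1·120)=120.000000
k: max(0,(-2)−(-2))=0 … min(3+(-2),3−(-2))=1
  k=0: (−1)^0·120.0000/(120)·0.9996^6·0.0285^0 = +0.997557
  k=1: (−1)^1·120.0000/(24)·0.9996^4·0.0285^2 = -0.004068
d^3_{-2,-2}(0.0571) = +0.997557 -0.004068 = +0.993490
|D^3_{-2,-2}|² = |d^3_{-2,-2}(β)|² = (+0.993490)² = 0.987022 (the z-rotation phases have unit modulus)

P=0.9870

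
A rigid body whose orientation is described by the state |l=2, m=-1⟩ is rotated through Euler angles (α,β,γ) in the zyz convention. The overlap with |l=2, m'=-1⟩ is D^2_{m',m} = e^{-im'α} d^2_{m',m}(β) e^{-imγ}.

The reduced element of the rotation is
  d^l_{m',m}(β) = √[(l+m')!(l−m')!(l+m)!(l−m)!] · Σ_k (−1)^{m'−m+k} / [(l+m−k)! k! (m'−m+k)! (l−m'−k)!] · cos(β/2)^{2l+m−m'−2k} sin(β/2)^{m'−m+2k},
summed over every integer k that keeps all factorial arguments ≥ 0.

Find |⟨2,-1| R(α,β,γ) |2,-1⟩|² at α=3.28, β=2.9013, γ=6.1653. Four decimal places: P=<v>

P=0.0018

D^2_{-1,-1}(3.2800,2.9013,6.1653) = e^{-i·-1·3.2800}·d^2_{-1,-1}(2.9013)·e^{-i·-1·6.1653}. Compute d first:
c=cos(2.901300/2)=0.119857, s=sin(2.901300/2)=0.992791; N=√[1·6·1·6]=6.000000
k: max(0,(-1)−(-1))=0 … min(2+(-1),2−(-1))=1
  k=0: (−1)^0·6.0000/(6)·0.1199^4·0.9928^0 = +0.000206
  k=1: (−1)^1·6.0000/(2)·0.1199^2·0.9928^2 = -0.042478
d^2_{-1,-1}(2.9013) = +0.000206 -0.042478 = -0.042272
|D^2_{-1,-1}|² = |d^2_{-1,-1}(β)|² = (-0.042272)² = 0.001787 (the z-rotation phases have unit modulus)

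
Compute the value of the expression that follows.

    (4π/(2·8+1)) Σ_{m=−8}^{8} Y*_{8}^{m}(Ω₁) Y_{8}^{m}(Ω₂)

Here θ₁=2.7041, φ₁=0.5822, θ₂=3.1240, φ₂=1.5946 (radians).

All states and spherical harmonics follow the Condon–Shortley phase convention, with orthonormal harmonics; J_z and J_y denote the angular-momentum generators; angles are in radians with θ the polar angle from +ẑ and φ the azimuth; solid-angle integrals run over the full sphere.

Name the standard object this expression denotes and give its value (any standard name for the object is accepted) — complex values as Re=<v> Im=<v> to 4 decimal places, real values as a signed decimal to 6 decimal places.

This sum is the spherical-harmonic addition theorem: it equals the Legendre polynomial P_l(cos γ) of the angle γ between the two directions.
Term-by-term m-sum for l=8 (normalisation 4π/17 = 0.739198):
  term(m=-8) = (-0.000000, -0.000000)   from Y*(Ω₁)=(-0.000029, -0.000534), Y(Ω₂)=(0.000000, -0.000000)
  term(m=-7) = (0.000000, -0.000000)   from Y*(Ω₁)=(0.002722, 0.003678), Y(Ω₂)=(-0.000000, -0.000000)
  term(m=-6) = (0.000000, 0.000000)   from Y*(Ω₁)=(-0.023109, -0.008478), Y(Ω₂)=(-0.000000, 0.000000)
  term(m=-5) = (0.000000, 0.000000)   from Y*(Ω₁)=(0.091103, -0.021388), Y(Ω₂)=(0.000000, 0.000000)
  term(m=-4) = (-0.000000, 0.000000)   from Y*(Ω₁)=(-0.175536, 0.185427), Y(Ω₂)=(0.000001, -0.000000)
  term(m=-3) = (-0.000036, -0.000004)   from Y*(Ω₁)=(0.083374, -0.469350), Y(Ω₂)=(-0.000005, -0.000076)
  term(m=-2) = (-0.000712, -0.001459)   from Y*(Ω₁)=(0.201316, 0.467792), Y(Ω₂)=(-0.003185, 0.000152)
  term(m=-1) = (0.002646, -0.004235)   from Y*(Ω₁)=(-0.048182, -0.031719), Y(Ω₂)=(0.002061, 0.086550)
  term(m=+0) = (-0.547180, -0.000000)   from Y*(Ω₁)=(-0.473079, -0.000000), Y(Ω₂)=(1.156636, 0.000000)
  term(m=+1) = (0.002646, 0.004235)   from Y*(Ω₁)=(0.048182, -0.031719), Y(Ω₂)=(-0.002061, 0.086550)
  term(m=+2) = (-0.000712, 0.001459)   from Y*(Ω₁)=(0.201316, -0.467792), Y(Ω₂)=(-0.003185, -0.000152)
  term(m=+3) = (-0.000036, 0.000004)   from Y*(Ω₁)=(-0.083374, -0.469350), Y(Ω₂)=(0.000005, -0.000076)
  term(m=+4) = (-0.000000, -0.000000)   from Y*(Ω₁)=(-0.175536, -0.185427), Y(Ω₂)=(0.000001, 0.000000)
  term(m=+5) = (0.000000, -0.000000)   from Y*(Ω₁)=(-0.091103, -0.021388), Y(Ω₂)=(-0.000000, 0.000000)
  term(m=+6) = (0.000000, -0.000000)   from Y*(Ω₁)=(-0.023109, 0.008478), Y(Ω₂)=(-0.000000, -0.000000)
  term(m=+7) = (0.000000, 0.000000)   from Y*(Ω₁)=(-0.002722, 0.003678), Y(Ω₂)=(0.000000, -0.000000)
  term(m=+8) = (-0.000000, 0.000000)   from Y*(Ω₁)=(-0.000029, 0.000534), Y(Ω₂)=(0.000000, 0.000000)
Σ over m = (-0.543385, -0.000000); ×(4π/17) → (-0.401669, -0.000000). Real part: -0.401669

Legendre polynomial (addition theorem), -0.401669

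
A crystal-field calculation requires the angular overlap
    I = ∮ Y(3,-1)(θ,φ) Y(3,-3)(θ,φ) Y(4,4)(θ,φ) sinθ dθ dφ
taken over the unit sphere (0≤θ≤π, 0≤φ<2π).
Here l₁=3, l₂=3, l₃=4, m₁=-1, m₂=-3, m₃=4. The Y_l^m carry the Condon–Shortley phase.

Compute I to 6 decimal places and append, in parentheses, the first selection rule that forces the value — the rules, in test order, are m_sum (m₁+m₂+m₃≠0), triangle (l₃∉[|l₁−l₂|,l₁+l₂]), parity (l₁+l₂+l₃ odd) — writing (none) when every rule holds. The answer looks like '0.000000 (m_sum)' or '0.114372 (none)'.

Checks pass: Σm=0; 10 even; l₃=4∈[0,6].
(2·3+1)(2·3+1)(2·4+1) = 441
Δ: 2! 4! 4! / 11! → 1/34650
sum: t=0:+1/72 t=1:−1/16 t=2:+1/72 = -5/144
3j²(3 3 4; 0 0 0) = Δ·Π!·Σ² = 2/77  (sign -1)
sum: t=0:+1/1152 = 1/1152
3j²(3 3 4; -1 -3 4) = Δ·Π!·Σ² = 1/33  (sign +1)
combine: 4πI² = 441·2/77·1/33 = 42/121
take √, sign -1: I = -0.16619847
No selection rule forces the value: the integral is nonzero (none).

-0.166198 (none)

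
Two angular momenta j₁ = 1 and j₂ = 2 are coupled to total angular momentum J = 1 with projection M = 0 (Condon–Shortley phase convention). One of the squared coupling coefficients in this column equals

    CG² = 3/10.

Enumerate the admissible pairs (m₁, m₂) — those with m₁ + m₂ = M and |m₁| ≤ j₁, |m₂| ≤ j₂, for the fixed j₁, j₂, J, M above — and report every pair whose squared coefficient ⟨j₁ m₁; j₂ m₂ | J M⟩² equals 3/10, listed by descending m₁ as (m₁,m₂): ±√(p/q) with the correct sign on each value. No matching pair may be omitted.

Admissible pairs with m₁+m₂ = M = 0: (-1,1), (0,0), (1,-1)
  (m₁,m₂)=(1,-1): CG² = 3/10, CG = +√(3/10)   ← matches the target
  (m₁,m₂)=(0,0): CG² = 2/5, CG = −√(2/5)
  (m₁,m₂)=(-1,1): CG² = 3/10, CG = +√(3/10)   ← matches the target
Pairs with CG² = 3/10: (1,-1): +√(3/10); (-1,1): +√(3/10)

(1,-1): +√(3/10); (-1,1): +√(3/10)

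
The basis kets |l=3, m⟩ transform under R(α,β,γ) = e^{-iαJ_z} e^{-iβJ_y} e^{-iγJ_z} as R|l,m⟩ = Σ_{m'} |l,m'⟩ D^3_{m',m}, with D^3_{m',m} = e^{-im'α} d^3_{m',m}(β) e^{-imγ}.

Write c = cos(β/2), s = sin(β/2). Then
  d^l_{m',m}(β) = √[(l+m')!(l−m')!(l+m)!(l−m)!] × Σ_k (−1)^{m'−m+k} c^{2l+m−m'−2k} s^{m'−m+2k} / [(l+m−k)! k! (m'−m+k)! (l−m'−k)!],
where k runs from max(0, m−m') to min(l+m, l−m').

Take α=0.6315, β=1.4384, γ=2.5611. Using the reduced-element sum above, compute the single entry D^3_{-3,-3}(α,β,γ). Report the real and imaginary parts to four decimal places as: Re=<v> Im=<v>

Re=-0.1792 Im=-0.0276

Split into d^3_{-3,-3}(β=1.4384) × two z-phases.
With c≡cos(β/2)=0.752333 and s≡sin(β/2)=0.658783, N=[1·720·1·720]^{1/2}=720.000000
k∈{0} keeps every argument non-negative
  k=0: (−1)^0·720.0000/(720)·0.7523^6·0.6588^0 = +0.181326
d^3_{-3,-3}(1.4384) = +0.181326
Phases: e^{-i·(-3)·0.6315}=-0.318080+0.948064i, e^{-i·(-3)·2.5611}=+0.169854+0.985469i ⇒ D=-0.179207-0.027639i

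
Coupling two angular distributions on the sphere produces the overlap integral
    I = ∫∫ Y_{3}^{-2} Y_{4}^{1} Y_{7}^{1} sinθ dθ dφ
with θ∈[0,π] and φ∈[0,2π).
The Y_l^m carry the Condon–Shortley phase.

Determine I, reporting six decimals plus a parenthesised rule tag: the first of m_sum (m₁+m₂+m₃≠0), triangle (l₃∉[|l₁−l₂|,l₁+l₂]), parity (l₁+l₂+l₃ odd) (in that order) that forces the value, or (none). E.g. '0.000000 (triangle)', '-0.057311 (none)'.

Checks pass: Σm=0; 14 even; l₃=7∈[1,7].
(2·3+1)(2·4+1)(2·7+1) = 945
Δ: 0! 6! 8! / 15! → 1/45045
sum: t=0:+1/20736 = 1/20736
3j²(3 4 7; 0 0 0) = Δ·Π!·Σ² = 35/1287  (sign -1)
sum: t=0:+1/86400 = 1/86400
3j²(3 4 7; -2 1 1) = Δ·Π!·Σ² = 16/2145  (sign +1)
combine: 4πI² = 945·35/1287·16/2145 = 3920/20449
take √, sign -1: I = -0.12350998
No selection rule forces the value: the integral is nonzero (none).

-0.123510 (none)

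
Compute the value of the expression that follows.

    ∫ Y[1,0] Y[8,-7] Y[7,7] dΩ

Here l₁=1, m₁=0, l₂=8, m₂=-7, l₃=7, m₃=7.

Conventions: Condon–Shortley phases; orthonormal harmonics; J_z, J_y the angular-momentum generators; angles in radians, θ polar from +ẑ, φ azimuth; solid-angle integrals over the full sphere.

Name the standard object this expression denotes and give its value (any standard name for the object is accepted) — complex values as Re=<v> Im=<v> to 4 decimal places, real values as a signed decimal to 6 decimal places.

This is a Gaunt coefficient — the integral of a triple product of spherical harmonics over the sphere.
Checks pass: Σm=0; 16 even; l₃=7∈[7,9].
(2·1+1)(2·8+1)(2·7+1) = 765
Δ: 2! 0! 14! / 17! → 1/2040
sum: t=1:−1/25401600 = -1/25401600
3j²(1 8 7; 0 0 0) = Δ·Π!·Σ² = 8/255  (sign +1)
sum: t=1:−1/87178291200 = -1/87178291200
3j²(1 8 7; 0 -7 7) = Δ·Π!·Σ² = 1/136  (sign -1)
combine: 4πI² = 765·8/255·1/136 = 3/17
take √, sign -1: I = -0.11850352

Gaunt coefficient, -0.118504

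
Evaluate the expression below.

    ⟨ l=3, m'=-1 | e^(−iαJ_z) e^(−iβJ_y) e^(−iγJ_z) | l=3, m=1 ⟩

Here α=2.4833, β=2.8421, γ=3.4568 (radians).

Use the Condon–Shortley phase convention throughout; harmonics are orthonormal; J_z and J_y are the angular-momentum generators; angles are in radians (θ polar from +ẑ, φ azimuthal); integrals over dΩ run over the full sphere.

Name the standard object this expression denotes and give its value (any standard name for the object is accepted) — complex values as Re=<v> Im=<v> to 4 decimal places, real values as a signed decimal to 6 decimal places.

Wigner D-matrix element, Re=0.4316 Im=-0.6345

This is a Wigner D-matrix element — the rotation-matrix element ⟨l m'| R(α,β,γ) |l m⟩ in the angular-momentum basis.
First d^3_{-1,1}(β=2.8421), then the phase factors e^{-i(-1)α} and e^{-i(1)γ}:
With c≡cos(β/2)=0.149187 and s≡sin(β/2)=0.988809, N=[2·24·24·2]^{1/2}=48.000000
The bounds max(0,m−m')=2 and min(l+m,l−m')=4 give 3 terms
  k=2: (−1)^0·48.0000/(8)·0.1492^4·0.9888^2 = +0.002906
  k=3: (−1)^1·48.0000/(6)·0.1492^2·0.9888^4 = -0.170217
  k=4: (−1)^2·48.0000/(48)·0.1492^0·0.9888^6 = +0.934705
d^3_{-1,1}(2.8421) = +0.002906 -0.170217 +0.934705 = +0.767393
Phases: e^{-i·(-1)·2.4833}=-0.791038+0.611767i, e^{-i·(1)·3.4568}=-0.950732+0.310014i ⇒ D=+0.431589-0.634526i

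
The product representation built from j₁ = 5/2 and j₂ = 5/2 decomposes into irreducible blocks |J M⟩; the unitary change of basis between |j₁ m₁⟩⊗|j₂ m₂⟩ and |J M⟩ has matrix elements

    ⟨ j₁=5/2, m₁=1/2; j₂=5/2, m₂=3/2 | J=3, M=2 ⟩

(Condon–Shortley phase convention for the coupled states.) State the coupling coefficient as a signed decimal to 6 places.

−√(1/12) = -0.288675

√[7·2!3!3!/9! · 3!2!4!1!5!1!] = √(48)
  +(−1)^1/∏(1,1,1,3,2,0)! = -1/12  (running -1/12)
  +(−1)^2/∏(2,0,0,2,3,1)! = 1/24  (running -1/24)
⟨..|..⟩ = √(48)·(-1/24) = -0.288675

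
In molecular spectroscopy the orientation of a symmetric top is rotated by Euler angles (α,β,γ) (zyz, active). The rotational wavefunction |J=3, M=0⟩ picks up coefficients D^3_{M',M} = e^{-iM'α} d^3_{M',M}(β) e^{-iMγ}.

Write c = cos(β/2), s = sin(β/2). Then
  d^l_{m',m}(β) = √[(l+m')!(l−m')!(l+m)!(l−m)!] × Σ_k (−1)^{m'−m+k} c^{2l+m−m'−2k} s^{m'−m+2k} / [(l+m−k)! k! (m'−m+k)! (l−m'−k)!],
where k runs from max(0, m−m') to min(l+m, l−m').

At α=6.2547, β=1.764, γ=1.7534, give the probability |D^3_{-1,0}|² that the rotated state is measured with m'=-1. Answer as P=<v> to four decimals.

P=0.1201

First d^3_{-1,0}(β=1.7640), then the phase factors e^{-i(-1)α} and e^{-i(0)γ}:
With c≡cos(β/2)=0.635608 and s≡sin(β/2)=0.772012, N=[2·24·6·6]^{1/2}=41.569219
k∈{1,2,3} keeps every argument non-negative
  k=1: (−1)^0·41.5692/(12)·0.6356^5·0.7720^1 = +0.277436
  k=2: (−1)^1·41.5692/(4)·0.6356^3·0.7720^3 = -1.227870
  k=3: (−1)^2·41.5692/(12)·0.6356^1·0.7720^5 = +0.603809
d^3_{-1,0}(1.7640) = +0.277436 -1.227870 +0.603809 = -0.346625
|D^3_{-1,0}|² = |d^3_{-1,0}(β)|² = (-0.346625)² = 0.120149 (the z-rotation phases have unit modulus)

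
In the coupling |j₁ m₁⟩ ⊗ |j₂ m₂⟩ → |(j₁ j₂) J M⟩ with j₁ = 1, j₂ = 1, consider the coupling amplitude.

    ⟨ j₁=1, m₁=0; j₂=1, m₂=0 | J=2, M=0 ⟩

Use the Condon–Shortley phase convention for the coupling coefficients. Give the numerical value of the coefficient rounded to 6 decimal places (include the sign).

j₁+j₂−J=0  J+j₁−j₂=2  J−j₁+j₂=2  j₁+j₂+J+1=5
(j₁±m₁, j₂±m₂, J±M) = (1,1,1,1,2,2)
P² = 2/3
sum k=0..0:
  [0] +1/1 = 1
S = 1
C² = P²·S² = 2/3 ; C = +0.816497

+0.816497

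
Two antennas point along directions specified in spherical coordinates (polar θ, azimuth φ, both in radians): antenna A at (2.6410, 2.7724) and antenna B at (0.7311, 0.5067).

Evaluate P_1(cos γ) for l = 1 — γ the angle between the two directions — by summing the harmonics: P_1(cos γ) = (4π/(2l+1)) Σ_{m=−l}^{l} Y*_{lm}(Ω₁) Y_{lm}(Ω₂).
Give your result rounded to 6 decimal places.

Summing Y*_{l m}(θ₁,φ₁)·Y_{l m}(θ₂,φ₂) over m ∈ [−1, 1]; prefactor 4π/(2·1+1) = 4.188790:
  m=-1: Y*=-0.15465 + 0.05984j  Y=0.20170 - 0.11195j  product -0.02449 + 0.02938j
  m=+0: Y*=-0.42865 + 0.00000j  Y=0.36374 + 0.00000j  product -0.15592 + 0.00000j
  m=+1: Y*=0.15465 + 0.05984j  Y=-0.20170 - 0.11195j  product -0.02449 - 0.02938j
Total Σ_m = -0.20490 + 0.00000j. Multiply by 4.188790: -0.85829 + 0.00000j. P_1(cos γ) = -0.858287

-0.858287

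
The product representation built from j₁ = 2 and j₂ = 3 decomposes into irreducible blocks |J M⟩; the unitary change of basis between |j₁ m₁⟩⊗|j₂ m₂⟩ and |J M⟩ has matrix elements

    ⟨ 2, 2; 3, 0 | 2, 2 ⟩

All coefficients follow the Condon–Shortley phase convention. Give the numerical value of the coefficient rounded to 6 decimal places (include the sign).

+0.267261  (= +√(1/14))

√[5·3!1!3!/8! · 4!0!3!3!4!0!] = √(648/7)
  +(−1)^0/∏(0,3,0,3,1,0)! = 1/36  (running 1/36)
⟨..|..⟩ = √(648/7)·(1/36) = +0.267261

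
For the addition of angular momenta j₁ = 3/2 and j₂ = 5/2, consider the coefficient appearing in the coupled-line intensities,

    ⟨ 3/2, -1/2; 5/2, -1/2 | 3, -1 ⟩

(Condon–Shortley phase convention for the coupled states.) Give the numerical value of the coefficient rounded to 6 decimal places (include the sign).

triangle: 1!·2!·4!/8! = 48/40320
(j±m)!: 1!·2!·2!·3!·2!·4! = 1152
prefactor² = (2J+1)·Δ·N² = 48/5
  k=0: +1/(0!·1!·2!·2!·0!·2!) = 1/8
  k=1: −1/(1!·0!·1!·1!·1!·3!) = -1/6
Σ = -1/24  ⇒  CG² = 48/5·(-1/24)² = 1/60
CG = −√(1/60) = -0.129099

−√(1/60) = -0.129099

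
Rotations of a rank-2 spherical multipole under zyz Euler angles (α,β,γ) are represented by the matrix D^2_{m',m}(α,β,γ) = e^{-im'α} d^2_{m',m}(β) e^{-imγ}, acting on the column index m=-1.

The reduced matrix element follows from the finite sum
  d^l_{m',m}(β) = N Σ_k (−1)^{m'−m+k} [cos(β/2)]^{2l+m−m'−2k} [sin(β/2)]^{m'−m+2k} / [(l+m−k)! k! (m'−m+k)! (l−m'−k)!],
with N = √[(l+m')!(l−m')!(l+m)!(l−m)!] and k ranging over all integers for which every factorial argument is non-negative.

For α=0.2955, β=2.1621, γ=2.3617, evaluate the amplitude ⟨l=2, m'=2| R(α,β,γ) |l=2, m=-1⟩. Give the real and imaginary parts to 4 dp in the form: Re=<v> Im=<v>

First d^2_{2,-1}(β=2.1621), then the phase factors e^{-i(2)α} and e^{-i(-1)γ}:
Half-angle: c=0.470402, s=0.882452. N=√(24·1·1·6)=12.000000
k: max(0,(-1)−(2))=0 … min(2+(-1),2−(2))=0
  k=0: (−1)^3·12.0000/(6)·0.4704^1·0.8825^3 = -0.646506
d^2_{2,-1}(2.1621) = -0.646506
D = (+0.830384-0.557192i)·(-0.646506)·(-0.710989+0.703203i) = +0.128380-0.633632i

Re=0.1284 Im=-0.6336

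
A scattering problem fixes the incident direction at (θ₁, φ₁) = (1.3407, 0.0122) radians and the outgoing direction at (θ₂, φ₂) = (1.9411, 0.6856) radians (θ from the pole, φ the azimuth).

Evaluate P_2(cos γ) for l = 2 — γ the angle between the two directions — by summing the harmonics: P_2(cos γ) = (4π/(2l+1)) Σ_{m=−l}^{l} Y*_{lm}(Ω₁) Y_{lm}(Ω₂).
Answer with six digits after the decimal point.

Addition theorem: P_2(cos γ) = (4π/5) Σ_m Y*_{lm}(Ω₁) Y_{lm}(Ω₂), m = −2…2:
  term(m=-2) = +0.027304-0.119850i   from Y*(Ω₁)=+0.366073+0.008934i, Y(Ω₂)=+0.066557-0.329019i
  term(m=-1) = -0.034952+0.027885i   from Y*(Ω₁)=+0.171540+0.002093i, Y(Ω₂)=-0.201740+0.165017i
  term(m=+0) = +0.050965+0.000000i   from Y*(Ω₁)=-0.266175-0.000000i, Y(Ω₂)=-0.191471+0.000000i
  term(m=+1) = -0.034952-0.027885i   from Y*(Ω₁)=-0.171540+0.002093i, Y(Ω₂)=+0.201740+0.165017i
  term(m=+2) = +0.027304+0.119850i   from Y*(Ω₁)=+0.366073-0.008934i, Y(Ω₂)=+0.066557+0.329019i
Accumulated sum +0.035669-0.000000i; after 4π/(2l+1) scaling, +0.089647-0.000000i ⇒ P_2 = 0.089647

0.089647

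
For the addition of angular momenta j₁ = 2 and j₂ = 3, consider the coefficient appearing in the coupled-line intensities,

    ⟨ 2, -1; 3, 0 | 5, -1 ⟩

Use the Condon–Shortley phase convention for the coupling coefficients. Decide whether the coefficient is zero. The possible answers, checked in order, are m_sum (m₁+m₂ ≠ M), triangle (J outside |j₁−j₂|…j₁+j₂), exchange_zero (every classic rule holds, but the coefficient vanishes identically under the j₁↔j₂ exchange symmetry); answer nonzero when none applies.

m-sum: m₁+m₂ = -1+0 = -1, M = -1  ✓
triangle: |j₁−j₂| = 1 ≤ J = 5 ≤ j₁+j₂ = 5  ✓
exchange: j₁≠j₂ or m₁≠m₂ — the exchange symmetry imposes no constraint here
value check: CG = +√(8/21) = +0.617213 ≠ 0

nonzero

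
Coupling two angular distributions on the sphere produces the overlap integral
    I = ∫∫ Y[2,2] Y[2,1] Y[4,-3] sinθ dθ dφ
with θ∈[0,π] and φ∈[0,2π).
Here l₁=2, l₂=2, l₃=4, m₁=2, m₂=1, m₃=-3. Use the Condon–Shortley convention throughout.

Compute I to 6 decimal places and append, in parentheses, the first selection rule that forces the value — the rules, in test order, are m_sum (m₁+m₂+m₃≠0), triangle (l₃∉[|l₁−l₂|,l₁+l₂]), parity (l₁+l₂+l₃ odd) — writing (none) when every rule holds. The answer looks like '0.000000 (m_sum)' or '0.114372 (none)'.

Checks pass: Σm=0; 8 even; l₃=4∈[0,4].
(2·2+1)(2·2+1)(2·4+1) = 225
Δ: 0! 4! 4! / 9! → 1/630
sum: t=0:+1/16 = 1/16
3j²(2 2 4; 0 0 0) = Δ·Π!·Σ² = 2/35  (sign +1)
sum: t=0:+1/144 = 1/144
3j²(2 2 4; 2 1 -3) = Δ·Π!·Σ² = 1/18  (sign -1)
combine: 4πI² = 225·2/35·1/18 = 5/7
take √, sign -1: I = -0.23841361
No selection rule forces the value: the integral is nonzero (none).

-0.238414 (none)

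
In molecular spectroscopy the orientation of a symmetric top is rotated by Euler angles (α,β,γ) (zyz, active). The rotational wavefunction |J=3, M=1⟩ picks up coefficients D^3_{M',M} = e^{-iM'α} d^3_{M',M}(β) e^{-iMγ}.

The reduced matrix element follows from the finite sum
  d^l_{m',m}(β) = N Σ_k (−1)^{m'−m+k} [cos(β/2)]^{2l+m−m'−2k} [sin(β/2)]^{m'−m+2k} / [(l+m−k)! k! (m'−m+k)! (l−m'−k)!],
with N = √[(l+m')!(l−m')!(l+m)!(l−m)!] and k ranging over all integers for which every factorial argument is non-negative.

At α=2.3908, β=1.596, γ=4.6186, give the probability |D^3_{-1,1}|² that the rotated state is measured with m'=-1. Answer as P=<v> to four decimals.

D^3_{-1,1}(2.3908,1.5960,4.6186) = e^{-i·-1·2.3908}·d^3_{-1,1}(1.5960)·e^{-i·1·4.6186}. Compute d first:
Half-angle: c=0.698140, s=0.715961. N=√(2·24·24·2)=48.000000
The bounds max(0,m−m')=2 and min(l+m,l−m')=4 give 3 terms
  k=2: (−1)^0·48.0000/(8)·0.6981^4·0.7160^2 = +0.730635
  k=3: (−1)^1·48.0000/(6)·0.6981^2·0.7160^4 = -1.024550
  k=4: (−1)^2·48.0000/(48)·0.6981^0·0.7160^6 = +0.134691
d^3_{-1,1}(1.5960) = +0.730635 -1.024550 +0.134691 = -0.159224
|D^3_{-1,1}|² = |d^3_{-1,1}(β)|² = (-0.159224)² = 0.025352 (the z-rotation phases have unit modulus)

P=0.0254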